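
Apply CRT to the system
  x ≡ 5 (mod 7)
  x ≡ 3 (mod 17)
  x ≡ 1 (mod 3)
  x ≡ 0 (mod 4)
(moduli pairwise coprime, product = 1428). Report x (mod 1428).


Product of moduli M = 7 · 17 · 3 · 4 = 1428.
Merge one congruence at a time:
  Start: x ≡ 5 (mod 7).
  Combine with x ≡ 3 (mod 17); new modulus lcm = 119.
    Write x = 5 + 7·t and substitute into x ≡ 3 (mod 17): 7·t ≡ 3 − 5 = -2 (mod 17).
    Reduce coefficients mod 17: 7·t ≡ 15 (mod 17).
    The inverse of 7 mod 17 is 5 (since 7·5 = 35 = 2·17 + 1), so t ≡ 5·15 = 75 ≡ 7 (mod 17).
    Then x = 5 + 7·7 = 54, valid modulo lcm(7, 17) = 119: x ≡ 54 (mod 119).
  Combine with x ≡ 1 (mod 3); new modulus lcm = 357.
    Write x = 54 + 119·t and substitute into x ≡ 1 (mod 3): 119·t ≡ 1 − 54 = -53 (mod 3).
    Reduce coefficients mod 3: 2·t ≡ 1 (mod 3).
    The inverse of 2 mod 3 is 2 (since 2·2 = 4 = 1·3 + 1), so t ≡ 2·1 = 2 ≡ 2 (mod 3).
    Then x = 54 + 119·2 = 292, valid modulo lcm(119, 3) = 357: x ≡ 292 (mod 357).
  Combine with x ≡ 0 (mod 4); new modulus lcm = 1428.
    Write x = 292 + 357·t and substitute into x ≡ 0 (mod 4): 357·t ≡ 0 − 292 = -292 (mod 4).
    Reduce coefficients mod 4: 1·t ≡ 0 (mod 4).
    So t ≡ 0 (mod 4).
    Then x = 292 + 357·0 = 292, valid modulo lcm(357, 4) = 1428: x ≡ 292 (mod 1428).
Verify against each original: 292 mod 7 = 5, 292 mod 17 = 3, 292 mod 3 = 1, 292 mod 4 = 0.

x ≡ 292 (mod 1428).


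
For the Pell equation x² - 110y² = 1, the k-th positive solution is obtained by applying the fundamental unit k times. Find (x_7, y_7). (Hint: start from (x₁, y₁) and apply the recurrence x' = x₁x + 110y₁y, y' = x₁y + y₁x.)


Step 1: Find the fundamental solution (x₁, y₁) of x² - 110y² = 1.
  Expand √110 as a continued fraction. a₀ = ⌊√110⌋ = 10; iterate m_{k+1} = d_k·a_k − m_k, d_{k+1} = (110 − m_{k+1}²)/d_k, a_{k+1} = ⌊(a₀ + m_{k+1})/d_{k+1}⌋ (starting m₀ = 0, d₀ = 1), with convergents p_k = a_k·p_{k-1} + p_{k-2}, q_k = a_k·q_{k-1} + q_{k-2} (p₋₁ = 1, q₋₁ = 0):
  k = 0: a₀ = 10; p₀/q₀ = 10/1; p₀² − 110·q₀² = 100 − 110 = -10.
  k = 1: m = 10, d = 10, a = ⌊(10 + 10)/10⌋ = 2; p/q = (2·10 + 1)/(2·1 + 0) = 21/2; p² − 110·q² = 441 − 440 = 1.
  The first convergent with p² − 110·q² = 1 gives the fundamental solution (x₁, y₁) = (21, 2).
Step 2: Apply the recurrence (x_{n+1}, y_{n+1}) = (x₁x_n + 110y₁y_n, x₁y_n + y₁x_n) repeatedly.
  From (x_1, y_1) = (21, 2): x_2 = 21·21 + 110·2·2 = 881; y_2 = 21·2 + 2·21 = 84.
  From (x_2, y_2) = (881, 84): x_3 = 21·881 + 110·2·84 = 36981; y_3 = 21·84 + 2·881 = 3526.
  From (x_3, y_3) = (36981, 3526): x_4 = 21·36981 + 110·2·3526 = 1552321; y_4 = 21·3526 + 2·36981 = 148008.
  From (x_4, y_4) = (1552321, 148008): x_5 = 21·1552321 + 110·2·148008 = 65160501; y_5 = 21·148008 + 2·1552321 = 6212810.
  From (x_5, y_5) = (65160501, 6212810): x_6 = 21·65160501 + 110·2·6212810 = 2735188721; y_6 = 21·6212810 + 2·65160501 = 260790012.
  From (x_6, y_6) = (2735188721, 260790012): x_7 = 21·2735188721 + 110·2·260790012 = 114812765781; y_7 = 21·260790012 + 2·2735188721 = 10946967694.
Step 3: Verify x_7² - 110·y_7² = 13181971186282764539961 - 13181971186282764539960 = 1 (should be 1). ✓

(x_1, y_1) = (21, 2); (x_7, y_7) = (114812765781, 10946967694).


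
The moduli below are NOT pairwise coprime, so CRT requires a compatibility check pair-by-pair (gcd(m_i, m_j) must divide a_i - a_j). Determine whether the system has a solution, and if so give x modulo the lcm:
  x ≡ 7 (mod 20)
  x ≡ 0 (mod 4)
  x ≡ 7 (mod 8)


Moduli 20, 4, 8 are not pairwise coprime, so CRT works modulo lcm(m_i) when all pairwise compatibility conditions hold.
Pairwise compatibility: gcd(m_i, m_j) must divide a_i - a_j for every pair.
Merge one congruence at a time:
  Start: x ≡ 7 (mod 20).
  Combine with x ≡ 0 (mod 4): gcd(20, 4) = 4, and 0 - 7 = -7 is NOT divisible by 4.
    ⇒ system is inconsistent (no integer solution).

No solution (the system is inconsistent).


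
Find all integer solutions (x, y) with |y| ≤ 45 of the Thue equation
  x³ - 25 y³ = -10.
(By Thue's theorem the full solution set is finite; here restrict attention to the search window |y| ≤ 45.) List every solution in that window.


The equation is x³ - 25y³ = -10. For fixed y, x³ = 25·y³ − 10, so a solution requires the RHS to be a perfect cube.
Strategy: iterate y from -45 to 45, compute RHS = 25·y³ − 10, and check whether it is a (positive or negative) perfect cube.
Check small values of y:
  y = 0: RHS = -10 is not a perfect cube.
  y = 1: RHS = 15 is not a perfect cube.
  y = -1: RHS = -35 is not a perfect cube.
  y = 2: RHS = 190 is not a perfect cube.
  y = -2: RHS = -210 is not a perfect cube.
  y = 3: RHS = 665 is not a perfect cube.
  y = -3: RHS = -685 is not a perfect cube.
Continuing the search up to |y| = 45 finds no solutions either.
No (x, y) in the scanned range satisfies the equation.

No integer solutions with |y| ≤ 45.


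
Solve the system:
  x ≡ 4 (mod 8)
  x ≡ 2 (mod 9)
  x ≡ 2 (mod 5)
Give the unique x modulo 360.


Moduli 8, 9, 5 are pairwise coprime; by CRT there is a unique solution modulo M = 8 · 9 · 5 = 360.
Solve pairwise, accumulating the modulus:
  Start with x ≡ 4 (mod 8).
  Combine with x ≡ 2 (mod 9): since gcd(8, 9) = 1, we get a unique residue mod 72.
    Write x = 4 + 8·t and substitute into x ≡ 2 (mod 9): 8·t ≡ 2 − 4 = -2 (mod 9).
    Reduce coefficients mod 9: 8·t ≡ 7 (mod 9).
    The inverse of 8 mod 9 is 8 (since 8·8 = 64 = 7·9 + 1), so t ≡ 8·7 = 56 ≡ 2 (mod 9).
    Then x = 4 + 8·2 = 20, valid modulo lcm(8, 9) = 72: x ≡ 20 (mod 72).
  Combine with x ≡ 2 (mod 5): since gcd(72, 5) = 1, we get a unique residue mod 360.
    Write x = 20 + 72·t and substitute into x ≡ 2 (mod 5): 72·t ≡ 2 − 20 = -18 (mod 5).
    Reduce coefficients mod 5: 2·t ≡ 2 (mod 5).
    The inverse of 2 mod 5 is 3 (since 2·3 = 6 = 1·5 + 1), so t ≡ 3·2 = 6 ≡ 1 (mod 5).
    Then x = 20 + 72·1 = 92, valid modulo lcm(72, 5) = 360: x ≡ 92 (mod 360).
Verify: 92 mod 8 = 4 ✓, 92 mod 9 = 2 ✓, 92 mod 5 = 2 ✓.

x ≡ 92 (mod 360).


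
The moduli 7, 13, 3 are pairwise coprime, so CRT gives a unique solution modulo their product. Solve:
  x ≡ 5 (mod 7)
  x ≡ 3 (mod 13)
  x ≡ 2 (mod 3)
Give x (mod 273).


Moduli 7, 13, 3 are pairwise coprime; by CRT there is a unique solution modulo M = 7 · 13 · 3 = 273.
Solve pairwise, accumulating the modulus:
  Start with x ≡ 5 (mod 7).
  Combine with x ≡ 3 (mod 13): since gcd(7, 13) = 1, we get a unique residue mod 91.
    Write x = 5 + 7·t and substitute into x ≡ 3 (mod 13): 7·t ≡ 3 − 5 = -2 (mod 13).
    Reduce coefficients mod 13: 7·t ≡ 11 (mod 13).
    The inverse of 7 mod 13 is 2 (since 7·2 = 14 = 1·13 + 1), so t ≡ 2·11 = 22 ≡ 9 (mod 13).
    Then x = 5 + 7·9 = 68, valid modulo lcm(7, 13) = 91: x ≡ 68 (mod 91).
  Combine with x ≡ 2 (mod 3): since gcd(91, 3) = 1, we get a unique residue mod 273.
    Write x = 68 + 91·t and substitute into x ≡ 2 (mod 3): 91·t ≡ 2 − 68 = -66 (mod 3).
    Reduce coefficients mod 3: 1·t ≡ 0 (mod 3).
    So t ≡ 0 (mod 3).
    Then x = 68 + 91·0 = 68, valid modulo lcm(91, 3) = 273: x ≡ 68 (mod 273).
Verify: 68 mod 7 = 5 ✓, 68 mod 13 = 3 ✓, 68 mod 3 = 2 ✓.

x ≡ 68 (mod 273).


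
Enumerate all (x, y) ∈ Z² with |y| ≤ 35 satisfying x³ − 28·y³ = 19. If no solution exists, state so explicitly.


The equation is x³ - 28y³ = 19. For fixed y, x³ = 28·y³ + 19, so a solution requires the RHS to be a perfect cube.
Strategy: iterate y from -35 to 35, compute RHS = 28·y³ + 19, and check whether it is a (positive or negative) perfect cube.
Check small values of y:
  y = 0: RHS = 19 is not a perfect cube.
  y = 1: RHS = 47 is not a perfect cube.
  y = -1: RHS = -9 is not a perfect cube.
  y = 2: RHS = 243 is not a perfect cube.
  y = -2: RHS = -205 is not a perfect cube.
  y = 3: RHS = 775 is not a perfect cube.
  y = -3: RHS = -737 is not a perfect cube.
Continuing the search up to |y| = 35 finds no solutions either.
No (x, y) in the scanned range satisfies the equation.

No integer solutions with |y| ≤ 35.


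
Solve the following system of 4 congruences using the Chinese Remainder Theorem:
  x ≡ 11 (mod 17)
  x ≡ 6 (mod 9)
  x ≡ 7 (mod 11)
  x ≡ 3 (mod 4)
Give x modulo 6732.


Product of moduli M = 17 · 9 · 11 · 4 = 6732.
Merge one congruence at a time:
  Start: x ≡ 11 (mod 17).
  Combine with x ≡ 6 (mod 9); new modulus lcm = 153.
    Write x = 11 + 17·t and substitute into x ≡ 6 (mod 9): 17·t ≡ 6 − 11 = -5 (mod 9).
    Reduce coefficients mod 9: 8·t ≡ 4 (mod 9).
    The inverse of 8 mod 9 is 8 (since 8·8 = 64 = 7·9 + 1), so t ≡ 8·4 = 32 ≡ 5 (mod 9).
    Then x = 11 + 17·5 = 96, valid modulo lcm(17, 9) = 153: x ≡ 96 (mod 153).
  Combine with x ≡ 7 (mod 11); new modulus lcm = 1683.
    Write x = 96 + 153·t and substitute into x ≡ 7 (mod 11): 153·t ≡ 7 − 96 = -89 (mod 11).
    Reduce coefficients mod 11: 10·t ≡ 10 (mod 11).
    The inverse of 10 mod 11 is 10 (since 10·10 = 100 = 9·11 + 1), so t ≡ 10·10 = 100 ≡ 1 (mod 11).
    Then x = 96 + 153·1 = 249, valid modulo lcm(153, 11) = 1683: x ≡ 249 (mod 1683).
  Combine with x ≡ 3 (mod 4); new modulus lcm = 6732.
    Write x = 249 + 1683·t and substitute into x ≡ 3 (mod 4): 1683·t ≡ 3 − 249 = -246 (mod 4).
    Reduce coefficients mod 4: 3·t ≡ 2 (mod 4).
    The inverse of 3 mod 4 is 3 (since 3·3 = 9 = 2·4 + 1), so t ≡ 3·2 = 6 ≡ 2 (mod 4).
    Then x = 249 + 1683·2 = 3615, valid modulo lcm(1683, 4) = 6732: x ≡ 3615 (mod 6732).
Verify against each original: 3615 mod 17 = 11, 3615 mod 9 = 6, 3615 mod 11 = 7, 3615 mod 4 = 3.

x ≡ 3615 (mod 6732).


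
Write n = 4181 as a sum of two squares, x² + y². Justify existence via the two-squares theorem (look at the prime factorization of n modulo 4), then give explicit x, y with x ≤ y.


Step 1: Factor n = 4181 = 37 · 113.
Step 2: Check the mod-4 condition on each prime factor: 37 ≡ 1 (mod 4), exponent 1; 113 ≡ 1 (mod 4), exponent 1.
All primes ≡ 3 (mod 4) appear to even exponent (or don't appear), so by the two-squares theorem n IS expressible as a sum of two squares.
Step 3: Build a representation. Here n = 37 · 113 is a product of primes ≡ 1 (mod 4). Each prime p ≡ 1 (mod 4) is itself a sum of two squares; find a² by testing p − a² for a perfect square:
  37: 37 − 1² = 36 = 6² ⇒ 37 = 1² + 6².
  113: 113 − 1² = 112, 113 − 2² = 109, 113 − 3² = 104, 113 − 4² = 97, 113 − 5² = 88, 113 − 6² = 77, 113 − 7² = 64 = 8² ⇒ 113 = 7² + 8².
  Combine using the Brahmagupta–Fibonacci identity (a² + b²)(c² + d²) = (ac − bd)² + (ad + bc)² = (ac + bd)² + (ad − bc)²:
  37 · 113 = 4181: from (1² + 6²)(7² + 8²), take (1·7 − 6·8, 1·8 + 6·7) = (7 − 48, 8 + 42) = (-41, 50); dropping signs (only squares matter) gives (41, 50); check 41² + 50² = 1681 + 2500 = 4181 ✓.
Step 4: Order so x ≤ y and verify: 41² + 50² = 1681 + 2500 = 4181 = n. ✓

n = 4181 = 41² + 50² (one valid representation with x ≤ y).


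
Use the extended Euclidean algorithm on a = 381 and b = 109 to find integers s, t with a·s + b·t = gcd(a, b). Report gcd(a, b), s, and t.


Euclidean algorithm on (381, 109) — divide until remainder is 0:
  381 = 3 · 109 + 54
  109 = 2 · 54 + 1
  54 = 54 · 1 + 0
gcd(381, 109) = 1.
Track Bezout coefficients alongside the remainders: start with r₀ = 381 = a·1 + b·0 (s = 1, t = 0) and r₁ = 109 = a·0 + b·1 (s = 0, t = 1); each new remainder r_{k+1} = r_{k-1} − q_k·r_k inherits s_{k+1} = s_{k-1} − q_k·s_k, t_{k+1} = t_{k-1} − q_k·t_k, so r_k = a·s_k + b·t_k at every step:
  q = 3: r = 54, s = 1 − 3·0 = 1, t = 0 − 3·1 = -3  (check: 381·1 + 109·(-3) = 54)
  q = 2: r = 1, s = 0 − 2·1 = -2, t = 1 − 2·(-3) = 7  (check: 381·(-2) + 109·7 = 1)
The row with r = 1 (the gcd) gives the Bezout coefficients s = -2, t = 7.
Result: 381 · (-2) + 109 · (7) = 1.

gcd(381, 109) = 1; s = -2, t = 7 (check: 381·(-2) + 109·7 = 1).


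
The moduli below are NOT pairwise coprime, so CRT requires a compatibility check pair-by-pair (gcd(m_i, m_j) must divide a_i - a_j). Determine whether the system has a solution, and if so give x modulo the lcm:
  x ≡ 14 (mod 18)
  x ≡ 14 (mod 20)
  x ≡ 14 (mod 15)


Moduli 18, 20, 15 are not pairwise coprime, so CRT works modulo lcm(m_i) when all pairwise compatibility conditions hold.
Pairwise compatibility: gcd(m_i, m_j) must divide a_i - a_j for every pair.
Merge one congruence at a time:
  Start: x ≡ 14 (mod 18).
  Combine with x ≡ 14 (mod 20): gcd(18, 20) = 2; 14 - 14 = 0, which IS divisible by 2, so compatible.
    Write x = 14 + 18·t and substitute into x ≡ 14 (mod 20): 18·t ≡ 14 − 14 = 0 (mod 20).
    Divide the congruence (and modulus) by g = 2: 9·t ≡ 0 (mod 10).
    The inverse of 9 mod 10 is 9 (since 9·9 = 81 = 8·10 + 1), so t ≡ 9·0 = 0 ≡ 0 (mod 10).
    Then x = 14 + 18·0 = 14, valid modulo lcm(18, 20) = 180: x ≡ 14 (mod 180).
  Combine with x ≡ 14 (mod 15): gcd(180, 15) = 15; 14 - 14 = 0, which IS divisible by 15, so compatible.
    Write x = 14 + 180·t and substitute into x ≡ 14 (mod 15): 180·t ≡ 14 − 14 = 0 (mod 15).
    Divide the congruence (and modulus) by g = 15: 12·t ≡ 0 (mod 1).
    Modulo 1 every t works; take t = 0.
    Then x = 14 + 180·0 = 14, valid modulo lcm(180, 15) = 180: x ≡ 14 (mod 180).
Verify: 14 mod 18 = 14, 14 mod 20 = 14, 14 mod 15 = 14.

x ≡ 14 (mod 180).


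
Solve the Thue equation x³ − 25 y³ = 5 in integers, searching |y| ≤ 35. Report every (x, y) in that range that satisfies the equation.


The equation is x³ - 25y³ = 5. For fixed y, x³ = 25·y³ + 5, so a solution requires the RHS to be a perfect cube.
Strategy: iterate y from -35 to 35, compute RHS = 25·y³ + 5, and check whether it is a (positive or negative) perfect cube.
Check small values of y:
  y = 0: RHS = 5 is not a perfect cube.
  y = 1: RHS = 30 is not a perfect cube.
  y = -1: RHS = -20 is not a perfect cube.
  y = 2: RHS = 205 is not a perfect cube.
  y = -2: RHS = -195 is not a perfect cube.
  y = 3: RHS = 680 is not a perfect cube.
  y = -3: RHS = -670 is not a perfect cube.
Continuing the search up to |y| = 35 finds no solutions either.
No (x, y) in the scanned range satisfies the equation.

No integer solutions with |y| ≤ 35.


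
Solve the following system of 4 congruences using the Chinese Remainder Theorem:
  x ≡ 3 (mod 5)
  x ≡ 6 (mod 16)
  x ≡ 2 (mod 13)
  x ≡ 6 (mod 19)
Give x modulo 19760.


Product of moduli M = 5 · 16 · 13 · 19 = 19760.
Merge one congruence at a time:
  Start: x ≡ 3 (mod 5).
  Combine with x ≡ 6 (mod 16); new modulus lcm = 80.
    Write x = 3 + 5·t and substitute into x ≡ 6 (mod 16): 5·t ≡ 6 − 3 = 3 (mod 16).
    The inverse of 5 mod 16 is 13 (since 5·13 = 65 = 4·16 + 1), so t ≡ 13·3 = 39 ≡ 7 (mod 16).
    Then x = 3 + 5·7 = 38, valid modulo lcm(5, 16) = 80: x ≡ 38 (mod 80).
  Combine with x ≡ 2 (mod 13); new modulus lcm = 1040.
    Write x = 38 + 80·t and substitute into x ≡ 2 (mod 13): 80·t ≡ 2 − 38 = -36 (mod 13).
    Reduce coefficients mod 13: 2·t ≡ 3 (mod 13).
    The inverse of 2 mod 13 is 7 (since 2·7 = 14 = 1·13 + 1), so t ≡ 7·3 = 21 ≡ 8 (mod 13).
    Then x = 38 + 80·8 = 678, valid modulo lcm(80, 13) = 1040: x ≡ 678 (mod 1040).
  Combine with x ≡ 6 (mod 19); new modulus lcm = 19760.
    Write x = 678 + 1040·t and substitute into x ≡ 6 (mod 19): 1040·t ≡ 6 − 678 = -672 (mod 19).
    Reduce coefficients mod 19: 14·t ≡ 12 (mod 19).
    The inverse of 14 mod 19 is 15 (since 14·15 = 210 = 11·19 + 1), so t ≡ 15·12 = 180 ≡ 9 (mod 19).
    Then x = 678 + 1040·9 = 10038, valid modulo lcm(1040, 19) = 19760: x ≡ 10038 (mod 19760).
Verify against each original: 10038 mod 5 = 3, 10038 mod 16 = 6, 10038 mod 13 = 2, 10038 mod 19 = 6.

x ≡ 10038 (mod 19760).


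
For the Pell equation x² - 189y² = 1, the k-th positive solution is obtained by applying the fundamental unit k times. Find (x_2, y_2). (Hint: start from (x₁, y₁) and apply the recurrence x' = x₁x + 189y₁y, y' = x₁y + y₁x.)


Step 1: Find the fundamental solution (x₁, y₁) of x² - 189y² = 1.
  Expand √189 as a continued fraction. a₀ = ⌊√189⌋ = 13; iterate m_{k+1} = d_k·a_k − m_k, d_{k+1} = (189 − m_{k+1}²)/d_k, a_{k+1} = ⌊(a₀ + m_{k+1})/d_{k+1}⌋ (starting m₀ = 0, d₀ = 1), with convergents p_k = a_k·p_{k-1} + p_{k-2}, q_k = a_k·q_{k-1} + q_{k-2} (p₋₁ = 1, q₋₁ = 0):
  k = 0: a₀ = 13; p₀/q₀ = 13/1; p₀² − 189·q₀² = 169 − 189 = -20.
  k = 1: m = 13, d = 20, a = ⌊(13 + 13)/20⌋ = 1; p/q = (1·13 + 1)/(1·1 + 0) = 14/1; p² − 189·q² = 196 − 189 = 7.
  k = 2: m = 7, d = 7, a = ⌊(13 + 7)/7⌋ = 2; p/q = (2·14 + 13)/(2·1 + 1) = 41/3; p² − 189·q² = 1681 − 1701 = -20.
  k = 3: m = 7, d = 20, a = ⌊(13 + 7)/20⌋ = 1; p/q = (1·41 + 14)/(1·3 + 1) = 55/4; p² − 189·q² = 3025 − 3024 = 1.
  The first convergent with p² − 189·q² = 1 gives the fundamental solution (x₁, y₁) = (55, 4).
Step 2: Apply the recurrence (x_{n+1}, y_{n+1}) = (x₁x_n + 189y₁y_n, x₁y_n + y₁x_n) repeatedly.
  From (x_1, y_1) = (55, 4): x_2 = 55·55 + 189·4·4 = 6049; y_2 = 55·4 + 4·55 = 440.
Step 3: Verify x_2² - 189·y_2² = 36590401 - 36590400 = 1 (should be 1). ✓

(x_1, y_1) = (55, 4); (x_2, y_2) = (6049, 440).


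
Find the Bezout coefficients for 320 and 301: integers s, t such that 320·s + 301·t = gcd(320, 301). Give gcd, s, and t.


Euclidean algorithm on (320, 301) — divide until remainder is 0:
  320 = 1 · 301 + 19
  301 = 15 · 19 + 16
  19 = 1 · 16 + 3
  16 = 5 · 3 + 1
  3 = 3 · 1 + 0
gcd(320, 301) = 1.
Track Bezout coefficients alongside the remainders: start with r₀ = 320 = a·1 + b·0 (s = 1, t = 0) and r₁ = 301 = a·0 + b·1 (s = 0, t = 1); each new remainder r_{k+1} = r_{k-1} − q_k·r_k inherits s_{k+1} = s_{k-1} − q_k·s_k, t_{k+1} = t_{k-1} − q_k·t_k, so r_k = a·s_k + b·t_k at every step:
  q = 1: r = 19, s = 1 − 1·0 = 1, t = 0 − 1·1 = -1  (check: 320·1 + 301·(-1) = 19)
  q = 15: r = 16, s = 0 − 15·1 = -15, t = 1 − 15·(-1) = 16  (check: 320·(-15) + 301·16 = 16)
  q = 1: r = 3, s = 1 − 1·(-15) = 16, t = -1 − 1·16 = -17  (check: 320·16 + 301·(-17) = 3)
  q = 5: r = 1, s = -15 − 5·16 = -95, t = 16 − 5·(-17) = 101  (check: 320·(-95) + 301·101 = 1)
The row with r = 1 (the gcd) gives the Bezout coefficients s = -95, t = 101.
Result: 320 · (-95) + 301 · (101) = 1.

gcd(320, 301) = 1; s = -95, t = 101 (check: 320·(-95) + 301·101 = 1).


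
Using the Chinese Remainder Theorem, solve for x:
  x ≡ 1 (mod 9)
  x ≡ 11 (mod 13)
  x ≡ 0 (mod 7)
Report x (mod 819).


Moduli 9, 13, 7 are pairwise coprime; by CRT there is a unique solution modulo M = 9 · 13 · 7 = 819.
Solve pairwise, accumulating the modulus:
  Start with x ≡ 1 (mod 9).
  Combine with x ≡ 11 (mod 13): since gcd(9, 13) = 1, we get a unique residue mod 117.
    Write x = 1 + 9·t and substitute into x ≡ 11 (mod 13): 9·t ≡ 11 − 1 = 10 (mod 13).
    The inverse of 9 mod 13 is 3 (since 9·3 = 27 = 2·13 + 1), so t ≡ 3·10 = 30 ≡ 4 (mod 13).
    Then x = 1 + 9·4 = 37, valid modulo lcm(9, 13) = 117: x ≡ 37 (mod 117).
  Combine with x ≡ 0 (mod 7): since gcd(117, 7) = 1, we get a unique residue mod 819.
    Write x = 37 + 117·t and substitute into x ≡ 0 (mod 7): 117·t ≡ 0 − 37 = -37 (mod 7).
    Reduce coefficients mod 7: 5·t ≡ 5 (mod 7).
    The inverse of 5 mod 7 is 3 (since 5·3 = 15 = 2·7 + 1), so t ≡ 3·5 = 15 ≡ 1 (mod 7).
    Then x = 37 + 117·1 = 154, valid modulo lcm(117, 7) = 819: x ≡ 154 (mod 819).
Verify: 154 mod 9 = 1 ✓, 154 mod 13 = 11 ✓, 154 mod 7 = 0 ✓.

x ≡ 154 (mod 819).


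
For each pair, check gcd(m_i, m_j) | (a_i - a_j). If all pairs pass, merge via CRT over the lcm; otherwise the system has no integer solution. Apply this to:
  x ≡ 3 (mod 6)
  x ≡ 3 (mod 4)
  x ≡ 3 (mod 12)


Moduli 6, 4, 12 are not pairwise coprime, so CRT works modulo lcm(m_i) when all pairwise compatibility conditions hold.
Pairwise compatibility: gcd(m_i, m_j) must divide a_i - a_j for every pair.
Merge one congruence at a time:
  Start: x ≡ 3 (mod 6).
  Combine with x ≡ 3 (mod 4): gcd(6, 4) = 2; 3 - 3 = 0, which IS divisible by 2, so compatible.
    Write x = 3 + 6·t and substitute into x ≡ 3 (mod 4): 6·t ≡ 3 − 3 = 0 (mod 4).
    Divide the congruence (and modulus) by g = 2: 3·t ≡ 0 (mod 2).
    Reduce coefficients mod 2: 1·t ≡ 0 (mod 2).
    So t ≡ 0 (mod 2).
    Then x = 3 + 6·0 = 3, valid modulo lcm(6, 4) = 12: x ≡ 3 (mod 12).
  Combine with x ≡ 3 (mod 12): gcd(12, 12) = 12; 3 - 3 = 0, which IS divisible by 12, so compatible.
    Write x = 3 + 12·t and substitute into x ≡ 3 (mod 12): 12·t ≡ 3 − 3 = 0 (mod 12).
    Divide the congruence (and modulus) by g = 12: 1·t ≡ 0 (mod 1).
    Modulo 1 every t works; take t = 0.
    Then x = 3 + 12·0 = 3, valid modulo lcm(12, 12) = 12: x ≡ 3 (mod 12).
Verify: 3 mod 6 = 3, 3 mod 4 = 3, 3 mod 12 = 3.

x ≡ 3 (mod 12).


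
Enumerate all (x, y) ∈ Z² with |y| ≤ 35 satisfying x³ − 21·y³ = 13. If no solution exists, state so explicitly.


The equation is x³ - 21y³ = 13. For fixed y, x³ = 21·y³ + 13, so a solution requires the RHS to be a perfect cube.
Strategy: iterate y from -35 to 35, compute RHS = 21·y³ + 13, and check whether it is a (positive or negative) perfect cube.
Check small values of y:
  y = 0: RHS = 13 is not a perfect cube.
  y = 1: RHS = 34 is not a perfect cube.
  y = -1: RHS = -8 = (-2)³ ⇒ x = -2 works.
  y = 2: RHS = 181 is not a perfect cube.
  y = -2: RHS = -155 is not a perfect cube.
  y = 3: RHS = 580 is not a perfect cube.
  y = -3: RHS = -554 is not a perfect cube.
Continuing, at y = -4: RHS = -1331 = (-11)³ ⇒ x = -11 works.
Searching the remaining y in |y| ≤ 35 finds no further solutions.
Collected solutions: (-2, -1), (-11, -4).

Solutions (with |y| ≤ 35): (-2, -1), (-11, -4).


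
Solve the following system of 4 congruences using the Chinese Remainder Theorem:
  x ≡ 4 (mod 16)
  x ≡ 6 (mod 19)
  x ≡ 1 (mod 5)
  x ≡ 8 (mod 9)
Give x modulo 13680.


Product of moduli M = 16 · 19 · 5 · 9 = 13680.
Merge one congruence at a time:
  Start: x ≡ 4 (mod 16).
  Combine with x ≡ 6 (mod 19); new modulus lcm = 304.
    Write x = 4 + 16·t and substitute into x ≡ 6 (mod 19): 16·t ≡ 6 − 4 = 2 (mod 19).
    The inverse of 16 mod 19 is 6 (since 16·6 = 96 = 5·19 + 1), so t ≡ 6·2 = 12 ≡ 12 (mod 19).
    Then x = 4 + 16·12 = 196, valid modulo lcm(16, 19) = 304: x ≡ 196 (mod 304).
  Combine with x ≡ 1 (mod 5); new modulus lcm = 1520.
    Write x = 196 + 304·t and substitute into x ≡ 1 (mod 5): 304·t ≡ 1 − 196 = -195 (mod 5).
    Reduce coefficients mod 5: 4·t ≡ 0 (mod 5).
    The inverse of 4 mod 5 is 4 (since 4·4 = 16 = 3·5 + 1), so t ≡ 4·0 = 0 ≡ 0 (mod 5).
    Then x = 196 + 304·0 = 196, valid modulo lcm(304, 5) = 1520: x ≡ 196 (mod 1520).
  Combine with x ≡ 8 (mod 9); new modulus lcm = 13680.
    Write x = 196 + 1520·t and substitute into x ≡ 8 (mod 9): 1520·t ≡ 8 − 196 = -188 (mod 9).
    Reduce coefficients mod 9: 8·t ≡ 1 (mod 9).
    The inverse of 8 mod 9 is 8 (since 8·8 = 64 = 7·9 + 1), so t ≡ 8·1 = 8 ≡ 8 (mod 9).
    Then x = 196 + 1520·8 = 12356, valid modulo lcm(1520, 9) = 13680: x ≡ 12356 (mod 13680).
Verify against each original: 12356 mod 16 = 4, 12356 mod 19 = 6, 12356 mod 5 = 1, 12356 mod 9 = 8.

x ≡ 12356 (mod 13680).


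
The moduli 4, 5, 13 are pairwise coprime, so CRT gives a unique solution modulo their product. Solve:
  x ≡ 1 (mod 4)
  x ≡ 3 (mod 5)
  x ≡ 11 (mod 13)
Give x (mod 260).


Moduli 4, 5, 13 are pairwise coprime; by CRT there is a unique solution modulo M = 4 · 5 · 13 = 260.
Solve pairwise, accumulating the modulus:
  Start with x ≡ 1 (mod 4).
  Combine with x ≡ 3 (mod 5): since gcd(4, 5) = 1, we get a unique residue mod 20.
    Write x = 1 + 4·t and substitute into x ≡ 3 (mod 5): 4·t ≡ 3 − 1 = 2 (mod 5).
    The inverse of 4 mod 5 is 4 (since 4·4 = 16 = 3·5 + 1), so t ≡ 4·2 = 8 ≡ 3 (mod 5).
    Then x = 1 + 4·3 = 13, valid modulo lcm(4, 5) = 20: x ≡ 13 (mod 20).
  Combine with x ≡ 11 (mod 13): since gcd(20, 13) = 1, we get a unique residue mod 260.
    Write x = 13 + 20·t and substitute into x ≡ 11 (mod 13): 20·t ≡ 11 − 13 = -2 (mod 13).
    Reduce coefficients mod 13: 7·t ≡ 11 (mod 13).
    The inverse of 7 mod 13 is 2 (since 7·2 = 14 = 1·13 + 1), so t ≡ 2·11 = 22 ≡ 9 (mod 13).
    Then x = 13 + 20·9 = 193, valid modulo lcm(20, 13) = 260: x ≡ 193 (mod 260).
Verify: 193 mod 4 = 1 ✓, 193 mod 5 = 3 ✓, 193 mod 13 = 11 ✓.

x ≡ 193 (mod 260).


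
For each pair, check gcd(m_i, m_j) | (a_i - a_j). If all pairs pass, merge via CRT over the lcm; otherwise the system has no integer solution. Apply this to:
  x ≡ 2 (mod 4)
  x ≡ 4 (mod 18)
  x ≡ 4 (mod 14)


Moduli 4, 18, 14 are not pairwise coprime, so CRT works modulo lcm(m_i) when all pairwise compatibility conditions hold.
Pairwise compatibility: gcd(m_i, m_j) must divide a_i - a_j for every pair.
Merge one congruence at a time:
  Start: x ≡ 2 (mod 4).
  Combine with x ≡ 4 (mod 18): gcd(4, 18) = 2; 4 - 2 = 2, which IS divisible by 2, so compatible.
    Write x = 2 + 4·t and substitute into x ≡ 4 (mod 18): 4·t ≡ 4 − 2 = 2 (mod 18).
    Divide the congruence (and modulus) by g = 2: 2·t ≡ 1 (mod 9).
    The inverse of 2 mod 9 is 5 (since 2·5 = 10 = 1·9 + 1), so t ≡ 5·1 = 5 ≡ 5 (mod 9).
    Then x = 2 + 4·5 = 22, valid modulo lcm(4, 18) = 36: x ≡ 22 (mod 36).
  Combine with x ≡ 4 (mod 14): gcd(36, 14) = 2; 4 - 22 = -18, which IS divisible by 2, so compatible.
    Write x = 22 + 36·t and substitute into x ≡ 4 (mod 14): 36·t ≡ 4 − 22 = -18 (mod 14).
    Divide the congruence (and modulus) by g = 2: 18·t ≡ -9 (mod 7).
    Reduce coefficients mod 7: 4·t ≡ 5 (mod 7).
    The inverse of 4 mod 7 is 2 (since 4·2 = 8 = 1·7 + 1), so t ≡ 2·5 = 10 ≡ 3 (mod 7).
    Then x = 22 + 36·3 = 130, valid modulo lcm(36, 14) = 252: x ≡ 130 (mod 252).
Verify: 130 mod 4 = 2, 130 mod 18 = 4, 130 mod 14 = 4.

x ≡ 130 (mod 252).


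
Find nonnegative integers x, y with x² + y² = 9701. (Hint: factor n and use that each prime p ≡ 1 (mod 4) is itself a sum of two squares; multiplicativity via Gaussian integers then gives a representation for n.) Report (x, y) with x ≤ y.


Step 1: Factor n = 9701 = 89 · 109.
Step 2: Check the mod-4 condition on each prime factor: 89 ≡ 1 (mod 4), exponent 1; 109 ≡ 1 (mod 4), exponent 1.
All primes ≡ 3 (mod 4) appear to even exponent (or don't appear), so by the two-squares theorem n IS expressible as a sum of two squares.
Step 3: Build a representation. Here n = 89 · 109 is a product of primes ≡ 1 (mod 4). Each prime p ≡ 1 (mod 4) is itself a sum of two squares; find a² by testing p − a² for a perfect square:
  89: 89 − 1² = 88, 89 − 2² = 85, 89 − 3² = 80, 89 − 4² = 73, 89 − 5² = 64 = 8² ⇒ 89 = 5² + 8².
  109: 109 − 1² = 108, 109 − 2² = 105, 109 − 3² = 100 = 10² ⇒ 109 = 3² + 10².
  Combine using the Brahmagupta–Fibonacci identity (a² + b²)(c² + d²) = (ac − bd)² + (ad + bc)² = (ac + bd)² + (ad − bc)²:
  89 · 109 = 9701: from (5² + 8²)(3² + 10²), take (5·3 − 8·10, 5·10 + 8·3) = (15 − 80, 50 + 24) = (-65, 74); dropping signs (only squares matter) gives (65, 74); check 65² + 74² = 4225 + 5476 = 9701 ✓.
Step 4: Order so x ≤ y and verify: 65² + 74² = 4225 + 5476 = 9701 = n. ✓

n = 9701 = 65² + 74² (one valid representation with x ≤ y).


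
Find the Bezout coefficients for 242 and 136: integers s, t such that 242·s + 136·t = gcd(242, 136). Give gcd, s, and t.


Euclidean algorithm on (242, 136) — divide until remainder is 0:
  242 = 1 · 136 + 106
  136 = 1 · 106 + 30
  106 = 3 · 30 + 16
  30 = 1 · 16 + 14
  16 = 1 · 14 + 2
  14 = 7 · 2 + 0
gcd(242, 136) = 2.
Track Bezout coefficients alongside the remainders: start with r₀ = 242 = a·1 + b·0 (s = 1, t = 0) and r₁ = 136 = a·0 + b·1 (s = 0, t = 1); each new remainder r_{k+1} = r_{k-1} − q_k·r_k inherits s_{k+1} = s_{k-1} − q_k·s_k, t_{k+1} = t_{k-1} − q_k·t_k, so r_k = a·s_k + b·t_k at every step:
  q = 1: r = 106, s = 1 − 1·0 = 1, t = 0 − 1·1 = -1  (check: 242·1 + 136·(-1) = 106)
  q = 1: r = 30, s = 0 − 1·1 = -1, t = 1 − 1·(-1) = 2  (check: 242·(-1) + 136·2 = 30)
  q = 3: r = 16, s = 1 − 3·(-1) = 4, t = -1 − 3·2 = -7  (check: 242·4 + 136·(-7) = 16)
  q = 1: r = 14, s = -1 − 1·4 = -5, t = 2 − 1·(-7) = 9  (check: 242·(-5) + 136·9 = 14)
  q = 1: r = 2, s = 4 − 1·(-5) = 9, t = -7 − 1·9 = -16  (check: 242·9 + 136·(-16) = 2)
The row with r = 2 (the gcd) gives the Bezout coefficients s = 9, t = -16.
Result: 242 · (9) + 136 · (-16) = 2.

gcd(242, 136) = 2; s = 9, t = -16 (check: 242·9 + 136·(-16) = 2).


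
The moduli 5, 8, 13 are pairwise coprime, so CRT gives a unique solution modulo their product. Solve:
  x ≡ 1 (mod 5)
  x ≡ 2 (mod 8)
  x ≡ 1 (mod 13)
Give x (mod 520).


Moduli 5, 8, 13 are pairwise coprime; by CRT there is a unique solution modulo M = 5 · 8 · 13 = 520.
Solve pairwise, accumulating the modulus:
  Start with x ≡ 1 (mod 5).
  Combine with x ≡ 2 (mod 8): since gcd(5, 8) = 1, we get a unique residue mod 40.
    Write x = 1 + 5·t and substitute into x ≡ 2 (mod 8): 5·t ≡ 2 − 1 = 1 (mod 8).
    The inverse of 5 mod 8 is 5 (since 5·5 = 25 = 3·8 + 1), so t ≡ 5·1 = 5 ≡ 5 (mod 8).
    Then x = 1 + 5·5 = 26, valid modulo lcm(5, 8) = 40: x ≡ 26 (mod 40).
  Combine with x ≡ 1 (mod 13): since gcd(40, 13) = 1, we get a unique residue mod 520.
    Write x = 26 + 40·t and substitute into x ≡ 1 (mod 13): 40·t ≡ 1 − 26 = -25 (mod 13).
    Reduce coefficients mod 13: 1·t ≡ 1 (mod 13).
    So t ≡ 1 (mod 13).
    Then x = 26 + 40·1 = 66, valid modulo lcm(40, 13) = 520: x ≡ 66 (mod 520).
Verify: 66 mod 5 = 1 ✓, 66 mod 8 = 2 ✓, 66 mod 13 = 1 ✓.

x ≡ 66 (mod 520).


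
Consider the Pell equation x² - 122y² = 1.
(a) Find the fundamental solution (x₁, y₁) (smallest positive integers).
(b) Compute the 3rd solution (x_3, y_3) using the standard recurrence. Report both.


Step 1: Find the fundamental solution (x₁, y₁) of x² - 122y² = 1.
  Expand √122 as a continued fraction. a₀ = ⌊√122⌋ = 11; iterate m_{k+1} = d_k·a_k − m_k, d_{k+1} = (122 − m_{k+1}²)/d_k, a_{k+1} = ⌊(a₀ + m_{k+1})/d_{k+1}⌋ (starting m₀ = 0, d₀ = 1), with convergents p_k = a_k·p_{k-1} + p_{k-2}, q_k = a_k·q_{k-1} + q_{k-2} (p₋₁ = 1, q₋₁ = 0):
  k = 0: a₀ = 11; p₀/q₀ = 11/1; p₀² − 122·q₀² = 121 − 122 = -1.
  k = 1: m = 11, d = 1, a = ⌊(11 + 11)/1⌋ = 22; p/q = (22·11 + 1)/(22·1 + 0) = 243/22; p² − 122·q² = 59049 − 59048 = 1.
  The first convergent with p² − 122·q² = 1 gives the fundamental solution (x₁, y₁) = (243, 22).
Step 2: Apply the recurrence (x_{n+1}, y_{n+1}) = (x₁x_n + 122y₁y_n, x₁y_n + y₁x_n) repeatedly.
  From (x_1, y_1) = (243, 22): x_2 = 243·243 + 122·22·22 = 118097; y_2 = 243·22 + 22·243 = 10692.
  From (x_2, y_2) = (118097, 10692): x_3 = 243·118097 + 122·22·10692 = 57394899; y_3 = 243·10692 + 22·118097 = 5196290.
Step 3: Verify x_3² - 122·y_3² = 3294174431220201 - 3294174431220200 = 1 (should be 1). ✓

(x_1, y_1) = (243, 22); (x_3, y_3) = (57394899, 5196290).


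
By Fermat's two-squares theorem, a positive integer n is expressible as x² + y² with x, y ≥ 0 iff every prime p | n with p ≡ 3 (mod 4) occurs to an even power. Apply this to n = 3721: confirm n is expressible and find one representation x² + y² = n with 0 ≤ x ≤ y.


Step 1: Factor n = 3721 = 61^2.
Step 2: Check the mod-4 condition on each prime factor: 61 ≡ 1 (mod 4), exponent 2.
All primes ≡ 3 (mod 4) appear to even exponent (or don't appear), so by the two-squares theorem n IS expressible as a sum of two squares.
Step 3: Build a representation. Here n = 61 · 61 is a product of primes ≡ 1 (mod 4). Each prime p ≡ 1 (mod 4) is itself a sum of two squares; find a² by testing p − a² for a perfect square:
  61: 61 − 1² = 60, 61 − 2² = 57, 61 − 3² = 52, 61 − 4² = 45, 61 − 5² = 36 = 6² ⇒ 61 = 5² + 6².
  Combine using the Brahmagupta–Fibonacci identity (a² + b²)(c² + d²) = (ac − bd)² + (ad + bc)² = (ac + bd)² + (ad − bc)²:
  61 · 61 = 3721: from (5² + 6²)(5² + 6²), take (5·5 − 6·6, 5·6 + 6·5) = (25 − 36, 30 + 30) = (-11, 60); dropping signs (only squares matter) gives (11, 60); check 11² + 60² = 121 + 3600 = 3721 ✓.
Step 4: Order so x ≤ y and verify: 11² + 60² = 121 + 3600 = 3721 = n. ✓

n = 3721 = 11² + 60² (one valid representation with x ≤ y).


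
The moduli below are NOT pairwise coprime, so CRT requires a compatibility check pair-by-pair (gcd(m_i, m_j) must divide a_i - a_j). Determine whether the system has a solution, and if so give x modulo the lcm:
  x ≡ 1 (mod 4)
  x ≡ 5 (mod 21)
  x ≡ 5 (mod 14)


Moduli 4, 21, 14 are not pairwise coprime, so CRT works modulo lcm(m_i) when all pairwise compatibility conditions hold.
Pairwise compatibility: gcd(m_i, m_j) must divide a_i - a_j for every pair.
Merge one congruence at a time:
  Start: x ≡ 1 (mod 4).
  Combine with x ≡ 5 (mod 21): gcd(4, 21) = 1; 5 - 1 = 4, which IS divisible by 1, so compatible.
    Write x = 1 + 4·t and substitute into x ≡ 5 (mod 21): 4·t ≡ 5 − 1 = 4 (mod 21).
    The inverse of 4 mod 21 is 16 (since 4·16 = 64 = 3·21 + 1), so t ≡ 16·4 = 64 ≡ 1 (mod 21).
    Then x = 1 + 4·1 = 5, valid modulo lcm(4, 21) = 84: x ≡ 5 (mod 84).
  Combine with x ≡ 5 (mod 14): gcd(84, 14) = 14; 5 - 5 = 0, which IS divisible by 14, so compatible.
    Write x = 5 + 84·t and substitute into x ≡ 5 (mod 14): 84·t ≡ 5 − 5 = 0 (mod 14).
    Divide the congruence (and modulus) by g = 14: 6·t ≡ 0 (mod 1).
    Modulo 1 every t works; take t = 0.
    Then x = 5 + 84·0 = 5, valid modulo lcm(84, 14) = 84: x ≡ 5 (mod 84).
Verify: 5 mod 4 = 1, 5 mod 21 = 5, 5 mod 14 = 5.

x ≡ 5 (mod 84).


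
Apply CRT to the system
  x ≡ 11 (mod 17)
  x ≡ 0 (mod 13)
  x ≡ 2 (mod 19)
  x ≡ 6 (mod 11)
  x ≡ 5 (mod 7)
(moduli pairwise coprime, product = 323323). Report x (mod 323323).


Product of moduli M = 17 · 13 · 19 · 11 · 7 = 323323.
Merge one congruence at a time:
  Start: x ≡ 11 (mod 17).
  Combine with x ≡ 0 (mod 13); new modulus lcm = 221.
    Write x = 11 + 17·t and substitute into x ≡ 0 (mod 13): 17·t ≡ 0 − 11 = -11 (mod 13).
    Reduce coefficients mod 13: 4·t ≡ 2 (mod 13).
    The inverse of 4 mod 13 is 10 (since 4·10 = 40 = 3·13 + 1), so t ≡ 10·2 = 20 ≡ 7 (mod 13).
    Then x = 11 + 17·7 = 130, valid modulo lcm(17, 13) = 221: x ≡ 130 (mod 221).
  Combine with x ≡ 2 (mod 19); new modulus lcm = 4199.
    Write x = 130 + 221·t and substitute into x ≡ 2 (mod 19): 221·t ≡ 2 − 130 = -128 (mod 19).
    Reduce coefficients mod 19: 12·t ≡ 5 (mod 19).
    The inverse of 12 mod 19 is 8 (since 12·8 = 96 = 5·19 + 1), so t ≡ 8·5 = 40 ≡ 2 (mod 19).
    Then x = 130 + 221·2 = 572, valid modulo lcm(221, 19) = 4199: x ≡ 572 (mod 4199).
  Combine with x ≡ 6 (mod 11); new modulus lcm = 46189.
    Write x = 572 + 4199·t and substitute into x ≡ 6 (mod 11): 4199·t ≡ 6 − 572 = -566 (mod 11).
    Reduce coefficients mod 11: 8·t ≡ 6 (mod 11).
    The inverse of 8 mod 11 is 7 (since 8·7 = 56 = 5·11 + 1), so t ≡ 7·6 = 42 ≡ 9 (mod 11).
    Then x = 572 + 4199·9 = 38363, valid modulo lcm(4199, 11) = 46189: x ≡ 38363 (mod 46189).
  Combine with x ≡ 5 (mod 7); new modulus lcm = 323323.
    Write x = 38363 + 46189·t and substitute into x ≡ 5 (mod 7): 46189·t ≡ 5 − 38363 = -38358 (mod 7).
    Reduce coefficients mod 7: 3·t ≡ 2 (mod 7).
    The inverse of 3 mod 7 is 5 (since 3·5 = 15 = 2·7 + 1), so t ≡ 5·2 = 10 ≡ 3 (mod 7).
    Then x = 38363 + 46189·3 = 176930, valid modulo lcm(46189, 7) = 323323: x ≡ 176930 (mod 323323).
Verify against each original: 176930 mod 17 = 11, 176930 mod 13 = 0, 176930 mod 19 = 2, 176930 mod 11 = 6, 176930 mod 7 = 5.

x ≡ 176930 (mod 323323).


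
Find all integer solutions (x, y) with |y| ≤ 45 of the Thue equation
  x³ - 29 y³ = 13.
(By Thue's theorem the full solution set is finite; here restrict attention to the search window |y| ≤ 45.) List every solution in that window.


The equation is x³ - 29y³ = 13. For fixed y, x³ = 29·y³ + 13, so a solution requires the RHS to be a perfect cube.
Strategy: iterate y from -45 to 45, compute RHS = 29·y³ + 13, and check whether it is a (positive or negative) perfect cube.
Check small values of y:
  y = 0: RHS = 13 is not a perfect cube.
  y = 1: RHS = 42 is not a perfect cube.
  y = -1: RHS = -16 is not a perfect cube.
  y = 2: RHS = 245 is not a perfect cube.
  y = -2: RHS = -219 is not a perfect cube.
  y = 3: RHS = 796 is not a perfect cube.
  y = -3: RHS = -770 is not a perfect cube.
Continuing the search up to |y| = 45 finds no solutions either.
No (x, y) in the scanned range satisfies the equation.

No integer solutions with |y| ≤ 45.


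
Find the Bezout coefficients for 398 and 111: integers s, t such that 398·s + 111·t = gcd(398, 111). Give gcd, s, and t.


Euclidean algorithm on (398, 111) — divide until remainder is 0:
  398 = 3 · 111 + 65
  111 = 1 · 65 + 46
  65 = 1 · 46 + 19
  46 = 2 · 19 + 8
  19 = 2 · 8 + 3
  8 = 2 · 3 + 2
  3 = 1 · 2 + 1
  2 = 2 · 1 + 0
gcd(398, 111) = 1.
Track Bezout coefficients alongside the remainders: start with r₀ = 398 = a·1 + b·0 (s = 1, t = 0) and r₁ = 111 = a·0 + b·1 (s = 0, t = 1); each new remainder r_{k+1} = r_{k-1} − q_k·r_k inherits s_{k+1} = s_{k-1} − q_k·s_k, t_{k+1} = t_{k-1} − q_k·t_k, so r_k = a·s_k + b·t_k at every step:
  q = 3: r = 65, s = 1 − 3·0 = 1, t = 0 − 3·1 = -3  (check: 398·1 + 111·(-3) = 65)
  q = 1: r = 46, s = 0 − 1·1 = -1, t = 1 − 1·(-3) = 4  (check: 398·(-1) + 111·4 = 46)
  q = 1: r = 19, s = 1 − 1·(-1) = 2, t = -3 − 1·4 = -7  (check: 398·2 + 111·(-7) = 19)
  q = 2: r = 8, s = -1 − 2·2 = -5, t = 4 − 2·(-7) = 18  (check: 398·(-5) + 111·18 = 8)
  q = 2: r = 3, s = 2 − 2·(-5) = 12, t = -7 − 2·18 = -43  (check: 398·12 + 111·(-43) = 3)
  q = 2: r = 2, s = -5 − 2·12 = -29, t = 18 − 2·(-43) = 104  (check: 398·(-29) + 111·104 = 2)
  q = 1: r = 1, s = 12 − 1·(-29) = 41, t = -43 − 1·104 = -147  (check: 398·41 + 111·(-147) = 1)
The row with r = 1 (the gcd) gives the Bezout coefficients s = 41, t = -147.
Result: 398 · (41) + 111 · (-147) = 1.

gcd(398, 111) = 1; s = 41, t = -147 (check: 398·41 + 111·(-147) = 1).


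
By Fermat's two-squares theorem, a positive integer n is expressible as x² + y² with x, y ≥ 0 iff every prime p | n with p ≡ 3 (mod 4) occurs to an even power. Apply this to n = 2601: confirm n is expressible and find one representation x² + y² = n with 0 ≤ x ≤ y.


Step 1: Factor n = 2601 = 3^2 · 17^2.
Step 2: Check the mod-4 condition on each prime factor: 3 ≡ 3 (mod 4), exponent 2 (must be even); 17 ≡ 1 (mod 4), exponent 2.
All primes ≡ 3 (mod 4) appear to even exponent (or don't appear), so by the two-squares theorem n IS expressible as a sum of two squares.
Step 3: Build a representation. Group n = k² · m with k = 3 and m = 17 · 17 = 289 (a product of primes ≡ 1 (mod 4)); a representation of m scales to one of n via (k·x)² + (k·y)² = k²(x² + y²). Each prime p ≡ 1 (mod 4) is itself a sum of two squares; find a² by testing p − a² for a perfect square:
  17: 17 − 1² = 16 = 4² ⇒ 17 = 1² + 4².
  Combine using the Brahmagupta–Fibonacci identity (a² + b²)(c² + d²) = (ac − bd)² + (ad + bc)² = (ac + bd)² + (ad − bc)²:
  17 · 17 = 289: from (1² + 4²)(1² + 4²), take (1·1 − 4·4, 1·4 + 4·1) = (1 − 16, 4 + 4) = (-15, 8); dropping signs (only squares matter) gives (15, 8); check 15² + 8² = 225 + 64 = 289 ✓.
  Scale by k = 3: (3·15, 3·8) = (45, 24).
Step 4: Order so x ≤ y and verify: 24² + 45² = 576 + 2025 = 2601 = n. ✓

n = 2601 = 24² + 45² (one valid representation with x ≤ y).
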